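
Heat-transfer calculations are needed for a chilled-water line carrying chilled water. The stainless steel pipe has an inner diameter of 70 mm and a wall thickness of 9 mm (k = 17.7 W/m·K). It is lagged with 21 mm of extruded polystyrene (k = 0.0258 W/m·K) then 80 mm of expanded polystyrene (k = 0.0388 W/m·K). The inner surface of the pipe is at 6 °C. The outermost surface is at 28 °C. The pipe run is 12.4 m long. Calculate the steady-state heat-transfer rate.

Treating each annulus and film as a series resistance:
R_stainless steel pipe wall = ln(44/35)/(2π×17.7×12.4) = 1.659×10^-4 K/W
R_extruded polystyrene = ln(65/44)/(2π×0.0258×12.4) = 0.1941 K/W
R_expanded polystyrene = ln(145/65)/(2π×0.0388×12.4) = 0.2654 K/W
R_total = 0.4597 K/W
Q = ΔT/R_total = 22/0.4597

Q ≈ 47.9 W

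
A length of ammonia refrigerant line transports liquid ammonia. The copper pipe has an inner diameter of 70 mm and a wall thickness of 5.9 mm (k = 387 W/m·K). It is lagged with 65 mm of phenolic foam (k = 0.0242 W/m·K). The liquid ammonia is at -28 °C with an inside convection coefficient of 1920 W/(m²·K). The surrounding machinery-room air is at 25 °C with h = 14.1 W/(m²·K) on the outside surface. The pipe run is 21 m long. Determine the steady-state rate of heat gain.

Treating each annulus and film as a series resistance:
R_inner film = 1/(h_i·2πr₁L) = 1/(1920×2π×0.035×21) = 1.128×10^-4 K/W
R_copper pipe wall = ln(40.9/35)/(2π×387×21) = 3.051×10^-6 K/W
R_phenolic foam = ln(105.9/40.9)/(2π×0.0242×21) = 0.2979 K/W
R_outer film = 1/(h_o·2πr_oL) = 1/(14.1×2π×0.1059×21) = 0.005076 K/W
R_total = 0.3031 K/W
Q = ΔT/R_total = 53/0.3031

Q ≈ 175 W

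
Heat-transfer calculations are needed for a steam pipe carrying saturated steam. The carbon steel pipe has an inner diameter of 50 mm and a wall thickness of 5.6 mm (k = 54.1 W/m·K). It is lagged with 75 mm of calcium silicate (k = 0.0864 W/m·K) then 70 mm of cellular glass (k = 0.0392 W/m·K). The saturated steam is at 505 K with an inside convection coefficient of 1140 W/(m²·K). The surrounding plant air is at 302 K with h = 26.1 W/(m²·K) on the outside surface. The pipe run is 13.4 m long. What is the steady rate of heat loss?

Treating each annulus and film as a series resistance:
R_inner film = 1/(h_i·2πr₁L) = 1/(1140×2π×0.025×13.4) = 4.167×10^-4 K/W
R_carbon steel pipe wall = ln(30.6/25)/(2π×54.1×13.4) = 4.437×10^-5 K/W
R_calcium silicate = ln(105.6/30.6)/(2π×0.0864×13.4) = 0.1703 K/W
R_cellular glass = ln(175.6/105.6)/(2π×0.0392×13.4) = 0.1541 K/W
R_outer film = 1/(h_o·2πr_oL) = 1/(26.1×2π×0.1756×13.4) = 0.002591 K/W
R_total = 0.3274 K/W
Q = ΔT/R_total = 203/0.3274

Q ≈ 620 W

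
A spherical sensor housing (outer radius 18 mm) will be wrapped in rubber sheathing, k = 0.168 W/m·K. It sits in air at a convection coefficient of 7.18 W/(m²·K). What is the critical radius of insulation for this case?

r_cr ≈ 46.8 mm

For a sphere r_cr = 2k/h = 2×0.168/7.18
r_cr = 46.8 mm; since the bare radius (18 mm) is below r_cr, adding a thin layer of insulation will *increase* heat loss.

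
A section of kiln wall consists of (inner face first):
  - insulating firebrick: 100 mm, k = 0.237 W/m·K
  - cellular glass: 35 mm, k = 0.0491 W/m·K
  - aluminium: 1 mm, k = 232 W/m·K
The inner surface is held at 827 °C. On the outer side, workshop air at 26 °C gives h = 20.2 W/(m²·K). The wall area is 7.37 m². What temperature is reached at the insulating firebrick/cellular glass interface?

T ≈ 542 °C

Series thermal resistances:
R_insulating firebrick = L/(kA) = 0.1/(0.237×7.37) = 0.05725 K/W
R_cellular glass = L/(kA) = 0.035/(0.0491×7.37) = 0.09672 K/W
R_aluminium = L/(kA) = 0.001/(232×7.37) = 5.849×10^-7 K/W
R_outer film = 1/(h_o·A) = 1/(20.2×7.37) = 0.006717 K/W
R_total = 0.1607 K/W;  Q = ΔT/R_total = 801/0.1607 = 4985 W
T_interface = T_inner − Q·ΣR(inner→interface) = 827 − 4980×0.05725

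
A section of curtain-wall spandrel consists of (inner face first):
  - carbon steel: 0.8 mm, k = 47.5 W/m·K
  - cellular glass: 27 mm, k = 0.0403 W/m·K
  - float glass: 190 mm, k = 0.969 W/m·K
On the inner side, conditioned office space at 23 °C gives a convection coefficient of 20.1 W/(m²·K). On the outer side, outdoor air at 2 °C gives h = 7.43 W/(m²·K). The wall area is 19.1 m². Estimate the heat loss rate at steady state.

Using the resistance-network approach (series):
R_inner film = 1/(h_i·A) = 1/(20.1×19.1) = 0.002605 K/W
R_carbon steel = L/(kA) = 0.0008/(47.5×19.1) = 8.818×10^-7 K/W
R_cellular glass = L/(kA) = 0.027/(0.0403×19.1) = 0.03508 K/W
R_float glass = L/(kA) = 0.19/(0.969×19.1) = 0.01027 K/W
R_outer film = 1/(h_o·A) = 1/(7.43×19.1) = 0.007047 K/W
R_total = 0.055 K/W
Q = ΔT / R_total = 21 / 0.055

Q ≈ 382 W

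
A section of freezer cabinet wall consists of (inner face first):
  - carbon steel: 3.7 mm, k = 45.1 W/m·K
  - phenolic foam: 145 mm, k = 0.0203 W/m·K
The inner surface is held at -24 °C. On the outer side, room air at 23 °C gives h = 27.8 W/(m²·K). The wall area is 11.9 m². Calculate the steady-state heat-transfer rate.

Model the wall as resistances in series:
R_carbon steel = L/(kA) = 0.0037/(45.1×11.9) = 6.894×10^-6 K/W
R_phenolic foam = L/(kA) = 0.145/(0.0203×11.9) = 0.6002 K/W
R_outer film = 1/(h_o·A) = 1/(27.8×11.9) = 0.003023 K/W
R_total = 0.6033 K/W
Q = ΔT / R_total = 47 / 0.6033

Q ≈ 77.9 W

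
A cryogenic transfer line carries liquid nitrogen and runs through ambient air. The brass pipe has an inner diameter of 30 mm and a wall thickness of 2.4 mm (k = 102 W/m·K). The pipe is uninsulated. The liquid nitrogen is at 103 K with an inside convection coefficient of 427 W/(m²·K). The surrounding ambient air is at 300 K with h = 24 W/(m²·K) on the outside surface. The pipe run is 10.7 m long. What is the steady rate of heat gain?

Q ≈ 5190 W

Per-layer cylindrical resistances, series-summed:
R_inner film = 1/(h_i·2πr₁L) = 1/(427×2π×0.015×10.7) = 0.002322 K/W
R_brass pipe wall = ln(17.4/15)/(2π×102×10.7) = 2.164×10^-5 K/W
R_outer film = 1/(h_o·2πr_oL) = 1/(24×2π×0.0174×10.7) = 0.03562 K/W
R_total = 0.03796 K/W
Q = ΔT/R_total = 197/0.03796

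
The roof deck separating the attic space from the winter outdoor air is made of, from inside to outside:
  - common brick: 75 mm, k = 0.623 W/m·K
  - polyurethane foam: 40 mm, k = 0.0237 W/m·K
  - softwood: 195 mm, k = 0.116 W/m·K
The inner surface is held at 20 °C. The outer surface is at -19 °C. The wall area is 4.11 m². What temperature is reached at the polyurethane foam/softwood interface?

Using the resistance-network approach (series):
R_common brick = L/(kA) = 0.075/(0.623×4.11) = 0.02929 K/W
R_polyurethane foam = L/(kA) = 0.04/(0.0237×4.11) = 0.4106 K/W
R_softwood = L/(kA) = 0.195/(0.116×4.11) = 0.409 K/W
R_total = 0.8489 K/W;  Q = ΔT/R_total = 39/0.8489 = 45.94 W
T_interface = T_inner − Q·ΣR(inner→interface) = 20 − 45.9×0.4399

T ≈ -0.21 °C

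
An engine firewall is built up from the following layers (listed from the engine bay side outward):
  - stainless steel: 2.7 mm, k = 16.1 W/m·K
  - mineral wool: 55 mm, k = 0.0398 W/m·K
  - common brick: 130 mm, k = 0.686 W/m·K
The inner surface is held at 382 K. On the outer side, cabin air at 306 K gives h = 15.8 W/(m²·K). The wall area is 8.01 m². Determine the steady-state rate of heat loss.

Treating each layer as a thermal resistance in series:
R_stainless steel = L/(kA) = 0.0027/(16.1×8.01) = 2.094×10^-5 K/W
R_mineral wool = L/(kA) = 0.055/(0.0398×8.01) = 0.1725 K/W
R_common brick = L/(kA) = 0.13/(0.686×8.01) = 0.02366 K/W
R_outer film = 1/(h_o·A) = 1/(15.8×8.01) = 0.007902 K/W
R_total = 0.2041 K/W
Q = ΔT / R_total = 76 / 0.2041

Q ≈ 372 W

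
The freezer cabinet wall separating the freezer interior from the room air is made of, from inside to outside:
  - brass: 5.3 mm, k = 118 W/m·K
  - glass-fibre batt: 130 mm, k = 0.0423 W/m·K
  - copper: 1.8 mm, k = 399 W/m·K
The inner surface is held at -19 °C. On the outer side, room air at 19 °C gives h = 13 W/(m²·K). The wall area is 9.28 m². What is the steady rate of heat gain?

Treating each layer as a thermal resistance in series:
R_brass = L/(kA) = 0.0053/(118×9.28) = 4.84×10^-6 K/W
R_glass-fibre batt = L/(kA) = 0.13/(0.0423×9.28) = 0.3312 K/W
R_copper = L/(kA) = 0.0018/(399×9.28) = 4.861×10^-7 K/W
R_outer film = 1/(h_o·A) = 1/(13×9.28) = 0.008289 K/W
R_total = 0.3395 K/W
Q = ΔT / R_total = 38 / 0.3395

Q ≈ 112 W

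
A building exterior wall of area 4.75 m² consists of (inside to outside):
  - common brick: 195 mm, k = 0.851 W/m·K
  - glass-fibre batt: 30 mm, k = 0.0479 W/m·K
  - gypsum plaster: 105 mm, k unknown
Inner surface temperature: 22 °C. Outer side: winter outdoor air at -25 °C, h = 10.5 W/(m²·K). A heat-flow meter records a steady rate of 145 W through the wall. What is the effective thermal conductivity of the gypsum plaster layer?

k ≈ 0.178 W/(m·K)

Series thermal resistances:
R_common brick = L/(kA) = 0.195/(0.851×4.75) = 0.04824 K/W
R_glass-fibre batt = L/(kA) = 0.03/(0.0479×4.75) = 0.1319 K/W
R_outer film = 1/(h_o·A) = 1/(10.5×4.75) = 0.02005 K/W
Sum of known resistances R_other = 0.2001 K/W
Total R = ΔT/Q = 47/145 = 0.3241 K/W
R_gypsum plaster = R_total − R_other = 0.124 K/W
k = L/(R·A) = 0.105/(0.124×4.75)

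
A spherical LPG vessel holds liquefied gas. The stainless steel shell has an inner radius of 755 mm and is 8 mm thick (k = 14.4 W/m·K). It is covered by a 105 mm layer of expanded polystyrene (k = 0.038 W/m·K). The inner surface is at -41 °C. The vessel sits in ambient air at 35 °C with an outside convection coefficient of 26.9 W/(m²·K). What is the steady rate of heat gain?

Each spherical layer contributes R = (1/r_i − 1/r_o)/(4πk):
R_stainless steel shell = (1/0.755 − 1/0.763)/(4π×14.4) = 7.674×10^-5 K/W
R_expanded polystyrene = (1/0.763 − 1/0.868)/(4π×0.038) = 0.332 K/W
R_outer film = 1/(h·4πr_o²) = 1/(26.9×4π×0.868²) = 0.003926 K/W
R_total = 0.336 K/W
Q = ΔT/R_total = 76/0.336

Q ≈ 226 W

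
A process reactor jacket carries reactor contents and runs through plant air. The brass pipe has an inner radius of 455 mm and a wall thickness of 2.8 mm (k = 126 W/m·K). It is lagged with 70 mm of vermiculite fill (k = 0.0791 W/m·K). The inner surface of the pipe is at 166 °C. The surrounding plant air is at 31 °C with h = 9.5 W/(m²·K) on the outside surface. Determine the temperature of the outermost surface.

Per-layer cylindrical resistances, series-summed:
R_brass pipe wall = ln(457.8/455)/(2π×126×1) = 7.749×10^-6 K/W
R_vermiculite fill = ln(527.8/457.8)/(2π×0.0791×1) = 0.2863 K/W
R_outer film = 1/(h_o·2πr_oL) = 1/(9.5×2π×0.5278×1) = 0.03174 K/W
R_total = 0.318 K/W
Q = ΔT/R_total = 135/0.318
Q = 424 W/m
T_interface = T_inner − Q·ΣR(inner→interface) = 166 − 424×0.2863

T ≈ 44.5 °C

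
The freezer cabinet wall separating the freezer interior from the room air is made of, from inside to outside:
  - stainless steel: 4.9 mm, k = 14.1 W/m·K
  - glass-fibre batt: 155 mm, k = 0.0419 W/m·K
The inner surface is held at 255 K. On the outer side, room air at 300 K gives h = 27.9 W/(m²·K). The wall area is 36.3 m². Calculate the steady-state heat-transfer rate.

Q ≈ 437 W

Thermal resistances in series:
R_stainless steel = L/(kA) = 0.0049/(14.1×36.3) = 9.573×10^-6 K/W
R_glass-fibre batt = L/(kA) = 0.155/(0.0419×36.3) = 0.1019 K/W
R_outer film = 1/(h_o·A) = 1/(27.9×36.3) = 9.874×10^-4 K/W
R_total = 0.1029 K/W
Q = ΔT / R_total = 45 / 0.1029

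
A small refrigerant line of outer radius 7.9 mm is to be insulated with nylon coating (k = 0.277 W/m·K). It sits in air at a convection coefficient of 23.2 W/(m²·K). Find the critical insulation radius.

r_cr ≈ 11.9 mm

For a cylinder r_cr = k/h = 0.277/23.2
r_cr = 11.9 mm; since the bare radius (7.9 mm) is below r_cr, adding a thin layer of insulation will *increase* heat loss.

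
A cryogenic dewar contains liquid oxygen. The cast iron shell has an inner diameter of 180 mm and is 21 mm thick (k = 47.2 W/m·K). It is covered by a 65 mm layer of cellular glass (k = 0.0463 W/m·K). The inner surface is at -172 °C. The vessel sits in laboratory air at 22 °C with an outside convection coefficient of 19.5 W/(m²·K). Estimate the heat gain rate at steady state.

Spherical conduction: R = (1/r_in − 1/r_out)/(4πk) per layer; series-sum.
R_cast iron shell = (1/0.09 − 1/0.111)/(4π×47.2) = 0.003544 K/W
R_cellular glass = (1/0.111 − 1/0.176)/(4π×0.0463) = 5.719 K/W
R_outer film = 1/(h·4πr_o²) = 1/(19.5×4π×0.176²) = 0.1317 K/W
R_total = 5.854 K/W
Q = ΔT/R_total = 194/5.854

Q ≈ 33.1 W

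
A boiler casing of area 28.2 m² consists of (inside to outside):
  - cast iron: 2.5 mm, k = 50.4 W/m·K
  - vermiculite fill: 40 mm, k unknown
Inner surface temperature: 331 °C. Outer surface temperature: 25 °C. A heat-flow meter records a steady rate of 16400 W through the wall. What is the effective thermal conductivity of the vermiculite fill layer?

Series thermal resistances:
R_cast iron = L/(kA) = 0.0025/(50.4×28.2) = 1.759×10^-6 K/W
Sum of known resistances R_other = 1.759×10^-6 K/W
Total R = ΔT/Q = 306/16400 = 0.01866 K/W
R_vermiculite fill = R_total − R_other = 0.01866 K/W
k = L/(R·A) = 0.04/(0.01866×28.2)

k ≈ 0.076 W/(m·K)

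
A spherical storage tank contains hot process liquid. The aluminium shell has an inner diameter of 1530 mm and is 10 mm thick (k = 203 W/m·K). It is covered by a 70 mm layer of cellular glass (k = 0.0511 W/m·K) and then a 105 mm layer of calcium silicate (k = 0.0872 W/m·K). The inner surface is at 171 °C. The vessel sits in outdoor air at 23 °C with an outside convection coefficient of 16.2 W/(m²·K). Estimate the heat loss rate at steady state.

Radial (spherical) resistances in series:
R_aluminium shell = (1/0.765 − 1/0.775)/(4π×203) = 6.612×10^-6 K/W
R_cellular glass = (1/0.775 − 1/0.845)/(4π×0.0511) = 0.1665 K/W
R_calcium silicate = (1/0.845 − 1/0.95)/(4π×0.0872) = 0.1194 K/W
R_outer film = 1/(h·4πr_o²) = 1/(16.2×4π×0.95²) = 0.005443 K/W
R_total = 0.2913 K/W
Q = ΔT/R_total = 148/0.2913

Q ≈ 508 W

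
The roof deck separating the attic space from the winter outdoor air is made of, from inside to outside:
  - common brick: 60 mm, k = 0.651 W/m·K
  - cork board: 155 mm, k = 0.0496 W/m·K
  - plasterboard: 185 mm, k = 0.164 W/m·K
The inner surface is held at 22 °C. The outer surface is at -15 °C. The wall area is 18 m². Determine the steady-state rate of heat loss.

Model the wall as resistances in series:
R_common brick = L/(kA) = 0.06/(0.651×18) = 0.00512 K/W
R_cork board = L/(kA) = 0.155/(0.0496×18) = 0.1736 K/W
R_plasterboard = L/(kA) = 0.185/(0.164×18) = 0.06267 K/W
R_total = 0.2414 K/W
Q = ΔT / R_total = 37 / 0.2414

Q ≈ 153 W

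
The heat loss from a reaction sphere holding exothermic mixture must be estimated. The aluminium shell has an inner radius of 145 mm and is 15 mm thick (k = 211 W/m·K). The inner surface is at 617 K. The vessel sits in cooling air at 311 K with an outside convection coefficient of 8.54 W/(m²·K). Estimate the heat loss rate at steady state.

For a spherical shell R = (1/r₁ − 1/r₂)/(4πk); film R = 1/(h·4πr²). In series:
R_aluminium shell = (1/0.145 − 1/0.16)/(4π×211) = 2.438×10^-4 K/W
R_outer film = 1/(h·4πr_o²) = 1/(8.54×4π×0.16²) = 0.364 K/W
R_total = 0.3642 K/W
Q = ΔT/R_total = 306/0.3642

Q ≈ 840 W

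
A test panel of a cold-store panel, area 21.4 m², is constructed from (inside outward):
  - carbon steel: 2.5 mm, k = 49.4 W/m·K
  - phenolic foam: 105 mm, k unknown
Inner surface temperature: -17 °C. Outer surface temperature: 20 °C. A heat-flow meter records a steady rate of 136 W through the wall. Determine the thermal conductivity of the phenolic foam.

k ≈ 0.018 W/(m·K)

Series thermal resistances:
R_carbon steel = L/(kA) = 0.0025/(49.4×21.4) = 2.365×10^-6 K/W
Sum of known resistances R_other = 2.365×10^-6 K/W
Total R = ΔT/Q = 37/136 = 0.2721 K/W
R_phenolic foam = R_total − R_other = 0.2721 K/W
k = L/(R·A) = 0.105/(0.2721×21.4)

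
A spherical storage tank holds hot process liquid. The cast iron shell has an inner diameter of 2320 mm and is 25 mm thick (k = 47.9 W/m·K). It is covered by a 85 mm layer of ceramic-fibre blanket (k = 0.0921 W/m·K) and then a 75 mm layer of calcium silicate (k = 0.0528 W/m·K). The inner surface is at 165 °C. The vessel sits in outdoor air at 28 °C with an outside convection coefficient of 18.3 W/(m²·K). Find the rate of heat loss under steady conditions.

Q ≈ 1170 W

Radial (spherical) resistances in series:
R_cast iron shell = (1/1.16 − 1/1.185)/(4π×47.9) = 3.021×10^-5 K/W
R_ceramic-fibre blanket = (1/1.185 − 1/1.27)/(4π×0.0921) = 0.0488 K/W
R_calcium silicate = (1/1.27 − 1/1.345)/(4π×0.0528) = 0.06617 K/W
R_outer film = 1/(h·4πr_o²) = 1/(18.3×4π×1.345²) = 0.002404 K/W
R_total = 0.1174 K/W
Q = ΔT/R_total = 137/0.1174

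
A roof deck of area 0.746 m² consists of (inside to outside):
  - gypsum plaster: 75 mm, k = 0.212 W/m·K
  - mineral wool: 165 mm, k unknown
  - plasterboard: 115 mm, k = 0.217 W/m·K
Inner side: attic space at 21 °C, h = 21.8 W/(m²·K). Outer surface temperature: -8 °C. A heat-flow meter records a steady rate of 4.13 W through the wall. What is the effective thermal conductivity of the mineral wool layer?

Using the resistance-network approach (series):
R_inner film = 1/(h_i·A) = 1/(21.8×0.746) = 0.06149 K/W
R_gypsum plaster = L/(kA) = 0.075/(0.212×0.746) = 0.4742 K/W
R_plasterboard = L/(kA) = 0.115/(0.217×0.746) = 0.7104 K/W
Sum of known resistances R_other = 1.246 K/W
Total R = ΔT/Q = 29/4.13 = 7.022 K/W
R_mineral wool = R_total − R_other = 5.776 K/W
k = L/(R·A) = 0.165/(5.776×0.746)

k ≈ 0.0383 W/(m·K)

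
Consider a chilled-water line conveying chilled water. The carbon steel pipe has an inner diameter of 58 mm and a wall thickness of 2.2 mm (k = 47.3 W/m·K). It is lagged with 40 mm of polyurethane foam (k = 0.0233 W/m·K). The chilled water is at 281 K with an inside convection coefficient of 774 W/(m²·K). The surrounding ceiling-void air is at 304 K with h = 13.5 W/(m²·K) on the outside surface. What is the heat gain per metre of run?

q′ ≈ 3.96 W/m

Radial resistances (cylindrical: R_cond = ln(r_o/r_i)/(2πkL), R_conv = 1/(h·2πrL)):
R_inner film = 1/(h_i·2πr₁L) = 1/(774×2π×0.029×1) = 0.007091 K/W
R_carbon steel pipe wall = ln(31.2/29)/(2π×47.3×1) = 2.46×10^-4 K/W
R_polyurethane foam = ln(71.2/31.2)/(2π×0.0233×1) = 5.636 K/W
R_outer film = 1/(h_o·2πr_oL) = 1/(13.5×2π×0.0712×1) = 0.1656 K/W
R_total = 5.809 K/W
Q = ΔT/R_total = 23/5.809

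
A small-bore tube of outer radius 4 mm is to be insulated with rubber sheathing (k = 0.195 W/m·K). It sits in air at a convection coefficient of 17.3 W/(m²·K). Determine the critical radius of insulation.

For a cylinder r_cr = k/h = 0.195/17.3
r_cr = 11.3 mm; since the bare radius (4 mm) is below r_cr, adding a thin layer of insulation will *increase* heat loss.

r_cr ≈ 11.3 mm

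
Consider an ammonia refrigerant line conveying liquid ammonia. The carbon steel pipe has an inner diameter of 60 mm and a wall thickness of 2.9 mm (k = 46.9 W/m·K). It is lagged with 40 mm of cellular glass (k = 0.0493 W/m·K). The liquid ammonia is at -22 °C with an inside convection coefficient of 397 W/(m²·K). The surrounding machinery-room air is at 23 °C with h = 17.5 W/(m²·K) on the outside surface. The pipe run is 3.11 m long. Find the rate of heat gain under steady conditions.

Radial resistances (cylindrical: R_cond = ln(r_o/r_i)/(2πkL), R_conv = 1/(h·2πrL)):
R_inner film = 1/(h_i·2πr₁L) = 1/(397×2π×0.03×3.11) = 0.004297 K/W
R_carbon steel pipe wall = ln(32.9/30)/(2π×46.9×3.11) = 1.007×10^-4 K/W
R_cellular glass = ln(72.9/32.9)/(2π×0.0493×3.11) = 0.8259 K/W
R_outer film = 1/(h_o·2πr_oL) = 1/(17.5×2π×0.0729×3.11) = 0.04011 K/W
R_total = 0.8704 K/W
Q = ΔT/R_total = 45/0.8704

Q ≈ 51.7 W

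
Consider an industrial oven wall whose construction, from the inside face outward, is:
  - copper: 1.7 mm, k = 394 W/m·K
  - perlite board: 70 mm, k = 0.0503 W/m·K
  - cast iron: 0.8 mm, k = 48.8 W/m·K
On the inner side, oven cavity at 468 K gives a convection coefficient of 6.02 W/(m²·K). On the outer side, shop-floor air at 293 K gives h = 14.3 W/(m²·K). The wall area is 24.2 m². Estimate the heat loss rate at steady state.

Thermal resistances in series:
R_inner film = 1/(h_i·A) = 1/(6.02×24.2) = 0.006864 K/W
R_copper = L/(kA) = 0.0017/(394×24.2) = 1.783×10^-7 K/W
R_perlite board = L/(kA) = 0.07/(0.0503×24.2) = 0.05751 K/W
R_cast iron = L/(kA) = 0.0008/(48.8×24.2) = 6.774×10^-7 K/W
R_outer film = 1/(h_o·A) = 1/(14.3×24.2) = 0.00289 K/W
R_total = 0.06726 K/W
Q = ΔT / R_total = 175 / 0.06726

Q ≈ 2600 W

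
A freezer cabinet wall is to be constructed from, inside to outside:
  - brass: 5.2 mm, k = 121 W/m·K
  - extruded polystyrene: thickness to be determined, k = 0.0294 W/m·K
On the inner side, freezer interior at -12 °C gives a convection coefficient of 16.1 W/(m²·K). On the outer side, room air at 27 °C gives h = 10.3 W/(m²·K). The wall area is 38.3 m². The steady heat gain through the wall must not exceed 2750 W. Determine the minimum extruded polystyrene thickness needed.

L ≈ 11.3 mm

Using the resistance-network approach (series):
R_inner film = 1/(h_i·A) = 1/(16.1×38.3) = 0.001622 K/W
R_brass = L/(kA) = 0.0052/(121×38.3) = 1.122×10^-6 K/W
R_outer film = 1/(h_o·A) = 1/(10.3×38.3) = 0.002535 K/W
Sum of the known resistances R_other = 0.004158 K/W
Required total resistance R_tot = ΔT/Q_allow = 39/2750 = 0.01418 K/W
R_extruded polystyrene = R_tot − R_other = 0.01002 K/W
L = R·k·A = 0.01002×0.0294×38.3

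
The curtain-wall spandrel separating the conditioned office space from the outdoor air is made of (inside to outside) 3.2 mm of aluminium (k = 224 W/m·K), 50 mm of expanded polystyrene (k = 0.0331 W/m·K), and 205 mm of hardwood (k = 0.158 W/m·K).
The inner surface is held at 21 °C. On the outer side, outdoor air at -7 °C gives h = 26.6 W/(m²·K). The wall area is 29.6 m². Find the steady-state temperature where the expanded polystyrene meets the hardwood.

T ≈ 6.14 °C

Treating each layer as a thermal resistance in series:
R_aluminium = L/(kA) = 0.0032/(224×29.6) = 4.826×10^-7 K/W
R_expanded polystyrene = L/(kA) = 0.05/(0.0331×29.6) = 0.05103 K/W
R_hardwood = L/(kA) = 0.205/(0.158×29.6) = 0.04383 K/W
R_outer film = 1/(h_o·A) = 1/(26.6×29.6) = 0.00127 K/W
R_total = 0.09614 K/W;  Q = ΔT/R_total = 28/0.09614 = 291.3 W
T_interface = T_inner − Q·ΣR(inner→interface) = 21 − 291×0.05103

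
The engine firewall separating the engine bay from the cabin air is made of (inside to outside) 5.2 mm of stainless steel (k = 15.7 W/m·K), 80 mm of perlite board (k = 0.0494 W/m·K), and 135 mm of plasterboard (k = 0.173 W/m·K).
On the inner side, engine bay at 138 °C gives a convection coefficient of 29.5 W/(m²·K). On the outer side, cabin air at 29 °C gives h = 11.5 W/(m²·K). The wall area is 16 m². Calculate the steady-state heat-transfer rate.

Q ≈ 692 W

Model the wall as resistances in series:
R_inner film = 1/(h_i·A) = 1/(29.5×16) = 0.002119 K/W
R_stainless steel = L/(kA) = 0.0052/(15.7×16) = 2.07×10^-5 K/W
R_perlite board = L/(kA) = 0.08/(0.0494×16) = 0.1012 K/W
R_plasterboard = L/(kA) = 0.135/(0.173×16) = 0.04877 K/W
R_outer film = 1/(h_o·A) = 1/(11.5×16) = 0.005435 K/W
R_total = 0.1576 K/W
Q = ΔT / R_total = 109 / 0.1576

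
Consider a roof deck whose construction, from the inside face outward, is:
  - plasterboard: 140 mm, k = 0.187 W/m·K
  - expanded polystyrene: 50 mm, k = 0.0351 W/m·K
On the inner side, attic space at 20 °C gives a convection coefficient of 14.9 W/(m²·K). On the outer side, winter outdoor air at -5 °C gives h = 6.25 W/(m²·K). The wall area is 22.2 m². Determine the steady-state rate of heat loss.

Thermal resistances in series:
R_inner film = 1/(h_i·A) = 1/(14.9×22.2) = 0.003023 K/W
R_plasterboard = L/(kA) = 0.14/(0.187×22.2) = 0.03372 K/W
R_expanded polystyrene = L/(kA) = 0.05/(0.0351×22.2) = 0.06417 K/W
R_outer film = 1/(h_o·A) = 1/(6.25×22.2) = 0.007207 K/W
R_total = 0.1081 K/W
Q = ΔT / R_total = 25 / 0.1081

Q ≈ 231 W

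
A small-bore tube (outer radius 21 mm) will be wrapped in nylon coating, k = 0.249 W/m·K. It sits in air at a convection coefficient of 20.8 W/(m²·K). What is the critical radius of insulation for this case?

r_cr ≈ 12 mm

For a cylinder r_cr = k/h = 0.249/20.8
r_cr = 12 mm; since the bare radius (21 mm) is above r_cr, any added insulation will reduce heat loss.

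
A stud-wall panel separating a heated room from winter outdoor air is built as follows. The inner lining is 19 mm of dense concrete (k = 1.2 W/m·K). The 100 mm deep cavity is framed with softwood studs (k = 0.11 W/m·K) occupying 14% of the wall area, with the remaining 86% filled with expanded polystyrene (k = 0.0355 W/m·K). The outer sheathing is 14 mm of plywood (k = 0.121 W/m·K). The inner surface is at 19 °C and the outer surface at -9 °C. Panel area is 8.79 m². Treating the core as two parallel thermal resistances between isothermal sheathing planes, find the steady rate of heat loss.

Sheathing layers in series; stud and cavity paths in parallel between them.
R_inner = 0.019/(1.2×8.79) = 0.001801 K/W
R_stud  = 0.1/(0.11×0.14×8.79) = 0.7387 K/W
R_cav   = 0.1/(0.0355×0.86×8.79) = 0.3726 K/W
1/R_core = 1/R_stud + 1/R_cav → R_core = 0.2477 K/W
R_outer = 0.014/(0.121×8.79) = 0.01316 K/W
R_total = 0.2627 K/W
Q = ΔT/R_total = 28/0.2627

Q ≈ 107 W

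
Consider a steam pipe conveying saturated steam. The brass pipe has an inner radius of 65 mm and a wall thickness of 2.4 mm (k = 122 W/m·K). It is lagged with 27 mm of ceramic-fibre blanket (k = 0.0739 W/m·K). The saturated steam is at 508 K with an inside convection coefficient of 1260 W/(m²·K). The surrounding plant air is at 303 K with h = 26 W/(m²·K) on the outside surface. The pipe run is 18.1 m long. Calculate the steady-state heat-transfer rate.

Radial resistances (cylindrical: R_cond = ln(r_o/r_i)/(2πkL), R_conv = 1/(h·2πrL)):
R_inner film = 1/(h_i·2πr₁L) = 1/(1260×2π×0.065×18.1) = 1.074×10^-4 K/W
R_brass pipe wall = ln(67.4/65)/(2π×122×18.1) = 2.613×10^-6 K/W
R_ceramic-fibre blanket = ln(94.4/67.4)/(2π×0.0739×18.1) = 0.04009 K/W
R_outer film = 1/(h_o·2πr_oL) = 1/(26×2π×0.0944×18.1) = 0.003583 K/W
R_total = 0.04378 K/W
Q = ΔT/R_total = 205/0.04378

Q ≈ 4680 W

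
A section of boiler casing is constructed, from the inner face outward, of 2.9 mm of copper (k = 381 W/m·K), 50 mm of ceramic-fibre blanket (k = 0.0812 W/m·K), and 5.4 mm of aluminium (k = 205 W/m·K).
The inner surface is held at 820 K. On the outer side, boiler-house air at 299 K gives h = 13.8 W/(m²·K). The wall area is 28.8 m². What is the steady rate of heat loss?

Using the resistance-network approach (series):
R_copper = L/(kA) = 0.0029/(381×28.8) = 2.643×10^-7 K/W
R_ceramic-fibre blanket = L/(kA) = 0.05/(0.0812×28.8) = 0.02138 K/W
R_aluminium = L/(kA) = 0.0054/(205×28.8) = 9.146×10^-7 K/W
R_outer film = 1/(h_o·A) = 1/(13.8×28.8) = 0.002516 K/W
R_total = 0.0239 K/W
Q = ΔT / R_total = 521 / 0.0239

Q ≈ 21800 W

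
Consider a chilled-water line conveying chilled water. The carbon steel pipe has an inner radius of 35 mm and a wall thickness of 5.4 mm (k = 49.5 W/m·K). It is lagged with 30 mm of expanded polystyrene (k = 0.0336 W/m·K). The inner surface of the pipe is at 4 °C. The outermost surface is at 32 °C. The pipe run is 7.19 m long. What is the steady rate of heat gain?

For a radial system each layer contributes R = ln(r_out/r_in)/(2πkL); films add R = 1/(hA).
R_carbon steel pipe wall = ln(40.4/35)/(2π×49.5×7.19) = 6.416×10^-5 K/W
R_expanded polystyrene = ln(70.4/40.4)/(2π×0.0336×7.19) = 0.3659 K/W
R_total = 0.3659 K/W
Q = ΔT/R_total = 28/0.3659

Q ≈ 76.5 W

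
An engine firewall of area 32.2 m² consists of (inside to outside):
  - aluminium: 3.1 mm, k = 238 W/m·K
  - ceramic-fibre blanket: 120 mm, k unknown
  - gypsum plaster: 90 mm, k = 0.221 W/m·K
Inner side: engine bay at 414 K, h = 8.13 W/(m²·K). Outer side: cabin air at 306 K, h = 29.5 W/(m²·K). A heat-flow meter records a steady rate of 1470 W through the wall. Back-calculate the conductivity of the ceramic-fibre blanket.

k ≈ 0.0666 W/(m·K)

Treating each layer as a thermal resistance in series:
R_inner film = 1/(h_i·A) = 1/(8.13×32.2) = 0.00382 K/W
R_aluminium = L/(kA) = 0.0031/(238×32.2) = 4.045×10^-7 K/W
R_gypsum plaster = L/(kA) = 0.09/(0.221×32.2) = 0.01265 K/W
R_outer film = 1/(h_o·A) = 1/(29.5×32.2) = 0.001053 K/W
Sum of known resistances R_other = 0.01752 K/W
Total R = ΔT/Q = 108/1470 = 0.07347 K/W
R_ceramic-fibre blanket = R_total − R_other = 0.05595 K/W
k = L/(R·A) = 0.12/(0.05595×32.2)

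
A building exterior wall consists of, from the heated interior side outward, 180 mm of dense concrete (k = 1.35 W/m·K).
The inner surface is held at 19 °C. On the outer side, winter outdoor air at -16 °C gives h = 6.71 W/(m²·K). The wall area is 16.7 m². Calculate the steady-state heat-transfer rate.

Q ≈ 2070 W

Series thermal resistances:
R_dense concrete = L/(kA) = 0.18/(1.35×16.7) = 0.007984 K/W
R_outer film = 1/(h_o·A) = 1/(6.71×16.7) = 0.008924 K/W
R_total = 0.01691 K/W
Q = ΔT / R_total = 35 / 0.01691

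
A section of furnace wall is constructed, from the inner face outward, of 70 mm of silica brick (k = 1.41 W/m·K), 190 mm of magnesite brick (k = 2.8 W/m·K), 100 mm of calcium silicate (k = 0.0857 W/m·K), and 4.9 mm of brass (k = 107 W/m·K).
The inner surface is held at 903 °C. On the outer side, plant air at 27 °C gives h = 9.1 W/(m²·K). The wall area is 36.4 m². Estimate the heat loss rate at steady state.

Thermal resistances in series:
R_silica brick = L/(kA) = 0.07/(1.41×36.4) = 0.001364 K/W
R_magnesite brick = L/(kA) = 0.19/(2.8×36.4) = 0.001864 K/W
R_calcium silicate = L/(kA) = 0.1/(0.0857×36.4) = 0.03206 K/W
R_brass = L/(kA) = 0.0049/(107×36.4) = 1.258×10^-6 K/W
R_outer film = 1/(h_o·A) = 1/(9.1×36.4) = 0.003019 K/W
R_total = 0.0383 K/W
Q = ΔT / R_total = 876 / 0.0383

Q ≈ 22900 W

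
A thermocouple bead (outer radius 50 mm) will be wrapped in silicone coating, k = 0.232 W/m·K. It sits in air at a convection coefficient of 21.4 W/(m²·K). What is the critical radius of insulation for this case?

For a sphere r_cr = 2k/h = 2×0.232/21.4
r_cr = 21.7 mm; since the bare radius (50 mm) is above r_cr, any added insulation will reduce heat loss.

r_cr ≈ 21.7 mm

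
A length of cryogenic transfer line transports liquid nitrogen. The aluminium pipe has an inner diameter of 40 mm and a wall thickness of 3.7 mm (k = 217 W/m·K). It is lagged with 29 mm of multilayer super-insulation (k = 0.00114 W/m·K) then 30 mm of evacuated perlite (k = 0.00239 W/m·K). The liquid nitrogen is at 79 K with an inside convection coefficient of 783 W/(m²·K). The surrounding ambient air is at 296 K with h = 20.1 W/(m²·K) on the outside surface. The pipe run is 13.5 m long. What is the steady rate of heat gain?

Radial resistances (cylindrical: R_cond = ln(r_o/r_i)/(2πkL), R_conv = 1/(h·2πrL)):
R_inner film = 1/(h_i·2πr₁L) = 1/(783×2π×0.02×13.5) = 7.528×10^-4 K/W
R_aluminium pipe wall = ln(23.7/20)/(2π×217×13.5) = 9.222×10^-6 K/W
R_multilayer super-insulation = ln(52.7/23.7)/(2π×0.00114×13.5) = 8.264 K/W
R_evacuated perlite = ln(82.7/52.7)/(2π×0.00239×13.5) = 2.223 K/W
R_outer film = 1/(h_o·2πr_oL) = 1/(20.1×2π×0.0827×13.5) = 0.007092 K/W
R_total = 10.49 K/W
Q = ΔT/R_total = 217/10.49

Q ≈ 20.7 W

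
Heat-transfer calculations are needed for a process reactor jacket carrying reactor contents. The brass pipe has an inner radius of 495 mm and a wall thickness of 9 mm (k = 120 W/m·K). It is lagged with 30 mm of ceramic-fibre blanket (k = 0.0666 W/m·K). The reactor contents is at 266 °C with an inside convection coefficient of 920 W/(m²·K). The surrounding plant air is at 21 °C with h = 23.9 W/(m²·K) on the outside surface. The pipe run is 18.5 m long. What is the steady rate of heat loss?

Per-layer cylindrical resistances, series-summed:
R_inner film = 1/(h_i·2πr₁L) = 1/(920×2π×0.495×18.5) = 1.889×10^-5 K/W
R_brass pipe wall = ln(504/495)/(2π×120×18.5) = 1.292×10^-6 K/W
R_ceramic-fibre blanket = ln(534/504)/(2π×0.0666×18.5) = 0.007469 K/W
R_outer film = 1/(h_o·2πr_oL) = 1/(23.9×2π×0.534×18.5) = 6.741×10^-4 K/W
R_total = 0.008163 K/W
Q = ΔT/R_total = 245/0.008163

Q ≈ 30000 W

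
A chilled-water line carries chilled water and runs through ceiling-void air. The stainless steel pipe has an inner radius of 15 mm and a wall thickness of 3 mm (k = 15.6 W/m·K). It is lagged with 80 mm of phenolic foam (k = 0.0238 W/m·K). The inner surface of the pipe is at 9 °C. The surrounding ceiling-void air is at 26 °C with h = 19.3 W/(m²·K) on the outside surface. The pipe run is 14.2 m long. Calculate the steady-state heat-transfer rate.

Q ≈ 21.1 W

Radial resistances (cylindrical: R_cond = ln(r_o/r_i)/(2πkL), R_conv = 1/(h·2πrL)):
R_stainless steel pipe wall = ln(18/15)/(2π×15.6×14.2) = 1.31×10^-4 K/W
R_phenolic foam = ln(98/18)/(2π×0.0238×14.2) = 0.798 K/W
R_outer film = 1/(h_o·2πr_oL) = 1/(19.3×2π×0.098×14.2) = 0.005926 K/W
R_total = 0.8041 K/W
Q = ΔT/R_total = 17/0.8041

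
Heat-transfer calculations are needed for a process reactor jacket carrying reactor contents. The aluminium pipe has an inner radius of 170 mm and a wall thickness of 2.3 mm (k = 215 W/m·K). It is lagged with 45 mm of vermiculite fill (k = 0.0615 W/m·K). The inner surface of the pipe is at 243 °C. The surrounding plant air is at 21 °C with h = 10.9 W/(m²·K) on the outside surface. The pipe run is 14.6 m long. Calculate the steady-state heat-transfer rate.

Q ≈ 4850 W

Cylindrical conduction, so R = ln(r₂/r₁)/(2πkL) per layer, in series:
R_aluminium pipe wall = ln(172.3/170)/(2π×215×14.6) = 6.814×10^-7 K/W
R_vermiculite fill = ln(217.3/172.3)/(2π×0.0615×14.6) = 0.04113 K/W
R_outer film = 1/(h_o·2πr_oL) = 1/(10.9×2π×0.2173×14.6) = 0.004602 K/W
R_total = 0.04573 K/W
Q = ΔT/R_total = 222/0.04573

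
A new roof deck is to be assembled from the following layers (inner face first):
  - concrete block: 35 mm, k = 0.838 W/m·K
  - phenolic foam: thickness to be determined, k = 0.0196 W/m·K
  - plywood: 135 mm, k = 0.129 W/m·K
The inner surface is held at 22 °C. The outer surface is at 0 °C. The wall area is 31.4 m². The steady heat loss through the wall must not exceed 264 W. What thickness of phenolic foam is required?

L ≈ 30 mm

Treating each layer as a thermal resistance in series:
R_concrete block = L/(kA) = 0.035/(0.838×31.4) = 0.00133 K/W
R_plywood = L/(kA) = 0.135/(0.129×31.4) = 0.03333 K/W
Sum of the known resistances R_other = 0.03466 K/W
Required total resistance R_tot = ΔT/Q_allow = 22/264 = 0.08333 K/W
R_phenolic foam = R_tot − R_other = 0.04867 K/W
L = R·k·A = 0.04867×0.0196×31.4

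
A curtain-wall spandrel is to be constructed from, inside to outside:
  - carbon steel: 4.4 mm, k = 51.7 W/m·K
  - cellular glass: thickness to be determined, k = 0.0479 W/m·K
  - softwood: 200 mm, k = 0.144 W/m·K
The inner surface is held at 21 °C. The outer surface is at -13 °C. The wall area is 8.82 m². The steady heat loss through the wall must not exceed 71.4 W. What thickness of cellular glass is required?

Series thermal resistances:
R_carbon steel = L/(kA) = 0.0044/(51.7×8.82) = 9.649×10^-6 K/W
R_softwood = L/(kA) = 0.2/(0.144×8.82) = 0.1575 K/W
Sum of the known resistances R_other = 0.1575 K/W
Required total resistance R_tot = ΔT/Q_allow = 34/71.4 = 0.4762 K/W
R_cellular glass = R_tot − R_other = 0.3187 K/W
L = R·k·A = 0.3187×0.0479×8.82

L ≈ 135 mm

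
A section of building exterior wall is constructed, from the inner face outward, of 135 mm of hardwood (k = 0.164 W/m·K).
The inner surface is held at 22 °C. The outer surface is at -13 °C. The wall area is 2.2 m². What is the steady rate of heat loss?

Q ≈ 93.5 W

Treating each layer as a thermal resistance in series:
R_hardwood = L/(kA) = 0.135/(0.164×2.2) = 0.3742 K/W
R_total = 0.3742 K/W
Q = ΔT / R_total = 35 / 0.3742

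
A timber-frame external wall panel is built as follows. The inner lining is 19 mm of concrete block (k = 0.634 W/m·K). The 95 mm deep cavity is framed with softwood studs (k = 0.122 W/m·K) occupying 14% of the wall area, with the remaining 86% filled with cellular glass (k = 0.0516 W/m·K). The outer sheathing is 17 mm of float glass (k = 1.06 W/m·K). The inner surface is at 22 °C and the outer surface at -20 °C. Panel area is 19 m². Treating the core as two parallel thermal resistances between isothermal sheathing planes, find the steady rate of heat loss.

Sheathing layers in series; stud and cavity paths in parallel between them.
R_inner = 0.019/(0.634×19) = 0.001577 K/W
R_stud  = 0.095/(0.122×0.14×19) = 0.2927 K/W
R_cav   = 0.095/(0.0516×0.86×19) = 0.1127 K/W
1/R_core = 1/R_stud + 1/R_cav → R_core = 0.08136 K/W
R_outer = 0.017/(1.06×19) = 8.441×10^-4 K/W
R_total = 0.08378 K/W
Q = ΔT/R_total = 42/0.08378

Q ≈ 501 W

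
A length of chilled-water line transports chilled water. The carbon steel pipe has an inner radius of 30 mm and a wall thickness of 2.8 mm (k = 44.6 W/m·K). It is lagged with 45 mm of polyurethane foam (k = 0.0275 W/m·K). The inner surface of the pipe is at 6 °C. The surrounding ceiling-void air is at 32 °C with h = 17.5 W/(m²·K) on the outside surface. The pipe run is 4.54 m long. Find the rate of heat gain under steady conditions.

Q ≈ 23.1 W

Treating each annulus and film as a series resistance:
R_carbon steel pipe wall = ln(32.8/30)/(2π×44.6×4.54) = 7.014×10^-5 K/W
R_polyurethane foam = ln(77.8/32.8)/(2π×0.0275×4.54) = 1.101 K/W
R_outer film = 1/(h_o·2πr_oL) = 1/(17.5×2π×0.0778×4.54) = 0.02575 K/W
R_total = 1.127 K/W
Q = ΔT/R_total = 26/1.127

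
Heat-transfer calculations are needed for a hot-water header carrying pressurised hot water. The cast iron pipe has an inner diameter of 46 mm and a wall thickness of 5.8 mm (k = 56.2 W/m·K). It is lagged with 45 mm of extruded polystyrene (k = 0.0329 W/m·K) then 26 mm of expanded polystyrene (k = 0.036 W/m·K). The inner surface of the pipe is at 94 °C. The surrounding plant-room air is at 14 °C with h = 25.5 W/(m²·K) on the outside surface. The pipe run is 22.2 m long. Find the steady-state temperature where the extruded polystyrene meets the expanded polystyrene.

T ≈ 32.8 °C

Cylindrical conduction, so R = ln(r₂/r₁)/(2πkL) per layer, in series:
R_cast iron pipe wall = ln(28.8/23)/(2π×56.2×22.2) = 2.869×10^-5 K/W
R_extruded polystyrene = ln(73.8/28.8)/(2π×0.0329×22.2) = 0.205 K/W
R_expanded polystyrene = ln(99.8/73.8)/(2π×0.036×22.2) = 0.0601 K/W
R_outer film = 1/(h_o·2πr_oL) = 1/(25.5×2π×0.0998×22.2) = 0.002817 K/W
R_total = 0.268 K/W
Q = ΔT/R_total = 80/0.268
Q = 299 W
T_interface = T_inner − Q·ΣR(inner→interface) = 94 − 299×0.2051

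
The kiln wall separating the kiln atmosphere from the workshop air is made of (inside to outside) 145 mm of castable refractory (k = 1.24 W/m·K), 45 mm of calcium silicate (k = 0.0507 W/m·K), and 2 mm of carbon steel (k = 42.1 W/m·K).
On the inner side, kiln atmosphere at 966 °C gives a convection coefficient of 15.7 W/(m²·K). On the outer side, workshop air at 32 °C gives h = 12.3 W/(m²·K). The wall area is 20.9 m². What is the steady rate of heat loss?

Q ≈ 17000 W

Model the wall as resistances in series:
R_inner film = 1/(h_i·A) = 1/(15.7×20.9) = 0.003048 K/W
R_castable refractory = L/(kA) = 0.145/(1.24×20.9) = 0.005595 K/W
R_calcium silicate = L/(kA) = 0.045/(0.0507×20.9) = 0.04247 K/W
R_carbon steel = L/(kA) = 0.002/(42.1×20.9) = 2.273×10^-6 K/W
R_outer film = 1/(h_o·A) = 1/(12.3×20.9) = 0.00389 K/W
R_total = 0.055 K/W
Q = ΔT / R_total = 934 / 0.055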